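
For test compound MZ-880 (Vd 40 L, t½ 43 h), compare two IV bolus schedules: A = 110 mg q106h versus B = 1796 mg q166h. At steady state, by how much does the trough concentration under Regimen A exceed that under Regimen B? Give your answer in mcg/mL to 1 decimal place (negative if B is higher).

Regimen A: f = (1/2)^(106/43) ≈ 0.1811; Cmin,ss = (110/40)·f/(1−f) ≈ 0.608 mcg/mL.
Regimen B: f = (1/2)^(166/43) ≈ 0.0688; Cmin,ss = (1796/40)·f/(1−f) ≈ 3.317 mcg/mL.
Difference ≈ 0.608 − 3.317 ≈ -2.709 mcg/mL.

-2.7 mcg/mL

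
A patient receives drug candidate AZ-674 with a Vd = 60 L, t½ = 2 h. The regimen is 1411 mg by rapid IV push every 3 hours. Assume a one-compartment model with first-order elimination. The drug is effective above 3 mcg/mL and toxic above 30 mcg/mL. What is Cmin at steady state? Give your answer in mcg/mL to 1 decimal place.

12.9 mcg/mL

k = ln2/t½ = ln2/2 ≈ 0.346574 h⁻¹; fraction remaining f = e^(−kτ) = e^(−0.346574×3) ≈ 0.3536.
Single-dose peak C₀ = D/Vd = 1411/60 ≈ 23.517 mcg/mL.
Steady-state trough Cmin,ss = C₀·f/(1−f) ≈ 23.517 × 0.3536/0.6464 ≈ 12.864 mcg/mL.
Trough 12.9 mcg/mL vs MEC 3 mcg/mL: adequate.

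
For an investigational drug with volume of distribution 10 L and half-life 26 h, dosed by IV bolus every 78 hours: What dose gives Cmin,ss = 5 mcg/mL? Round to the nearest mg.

350 mg

τ/t½ = 78/26 ≈ 3, so f = (1/2)^(78/26) ≈ 0.125000.
Cmin,ss = (D/Vd)·f/(1−f), so D = Cmin,ss·Vd·(1−f)/f.
D = 5 × 10 × (1−f)/f ≈ 5 × 10 × 7.00000 ≈ 350.00 mg.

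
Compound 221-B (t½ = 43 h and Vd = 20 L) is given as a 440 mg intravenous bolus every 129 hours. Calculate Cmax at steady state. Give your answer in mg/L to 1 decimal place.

25.1 mg/L

The dosing interval is 3 half-lives, so f = 2^(−3) = 0.125.
At steady state, R = 1/(1 − 0.125) = 8/7.
Single-dose peak C₀ = D/Vd = 440/20 = 22 mg/L.
Steady-state peak Cmax,ss = C₀·R = 22 × 8/7 ≈ 25.143 mg/L.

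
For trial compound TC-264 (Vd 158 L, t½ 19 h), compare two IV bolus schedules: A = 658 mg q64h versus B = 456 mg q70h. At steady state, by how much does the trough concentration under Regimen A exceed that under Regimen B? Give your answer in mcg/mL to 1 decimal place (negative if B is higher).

Regimen A: f = (1/2)^(64/19) ≈ 0.0968; Cmin,ss = (658/158)·f/(1−f) ≈ 0.446 mcg/mL.
Regimen B: f = (1/2)^(70/19) ≈ 0.0778; Cmin,ss = (456/158)·f/(1−f) ≈ 0.243 mcg/mL.
Difference ≈ 0.446 − 0.243 ≈ 0.203 mcg/mL.

0.2 mcg/mL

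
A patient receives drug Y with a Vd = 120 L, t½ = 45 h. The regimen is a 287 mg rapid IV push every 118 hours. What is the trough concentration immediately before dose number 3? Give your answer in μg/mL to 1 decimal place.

0.5 μg/mL

f = (1/2)^(τ/t½) = (1/2)^(118/45) ≈ 0.1624.
C₀ = D/Vd = 287/120 ≈ 2.392 μg/mL.
Before the 3rd dose, 2 doses have been given. Superposition: Cmin = C₀·(f + f²).
≈ 2.392 × (0.1624 + 0.0264) ≈ 2.392 × 0.1888 ≈ 0.452 μg/mL.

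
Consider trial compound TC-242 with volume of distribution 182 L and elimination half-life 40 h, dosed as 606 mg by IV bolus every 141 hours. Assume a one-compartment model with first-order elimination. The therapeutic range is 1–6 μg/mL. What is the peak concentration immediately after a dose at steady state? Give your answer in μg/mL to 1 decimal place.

3.6 μg/mL

τ/t½ = 141/40 ≈ 3.525, so fraction remaining f = (1/2)^(141/40) ≈ 0.0869.
At steady state, accumulation factor R = 1/(1 − e^(−kτ)) ≈ 1.0952.
Each bolus raises the concentration by D/Vd = 606/182 ≈ 3.330 μg/mL.
Cmax,ss = C₀/(1 − f) ≈ 3.330/0.9131 ≈ 3.647 μg/mL.
Peak 3.6 μg/mL vs MTC 6 μg/mL: below toxic threshold.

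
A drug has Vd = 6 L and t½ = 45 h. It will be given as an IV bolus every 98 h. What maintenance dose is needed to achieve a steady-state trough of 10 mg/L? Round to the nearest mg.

τ/t½ = 98/45 ≈ 2.1778, so f = (1/2)^(98/45) ≈ 0.221016.
Cmin,ss = (D/Vd)·f/(1−f), so D = Cmin,ss·Vd·(1−f)/f.
D = 10 × 6 × (1−f)/f ≈ 10 × 6 × 3.52456 ≈ 211.47 mg.

211 mg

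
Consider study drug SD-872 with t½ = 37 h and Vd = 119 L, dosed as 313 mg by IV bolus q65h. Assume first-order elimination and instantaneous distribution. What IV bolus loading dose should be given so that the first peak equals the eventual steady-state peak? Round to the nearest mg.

445 mg

f = (1/2)^(65/37) ≈ 0.295913; accumulation ratio R = 1/(1−f) ≈ 1.42028.
Loading dose to hit Cmax,ss on first dose: D_load = D_maint·R ≈ 313 × 1.42028 ≈ 444.55 mg.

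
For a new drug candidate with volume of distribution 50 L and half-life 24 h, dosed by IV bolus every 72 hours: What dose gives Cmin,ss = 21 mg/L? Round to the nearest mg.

7350 mg

τ/t½ = 72/24 ≈ 3, so f = (1/2)^(72/24) ≈ 0.125000.
Cmin,ss = (D/Vd)·f/(1−f), so D = Cmin,ss·Vd·(1−f)/f.
D = 21 × 50 × (1−f)/f ≈ 21 × 50 × 7.00000 ≈ 7350.00 mg.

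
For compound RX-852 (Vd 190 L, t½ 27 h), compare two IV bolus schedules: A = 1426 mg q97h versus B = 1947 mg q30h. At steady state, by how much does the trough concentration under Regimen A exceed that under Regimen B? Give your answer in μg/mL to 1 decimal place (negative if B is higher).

Regimen A: f = (1/2)^(97/27) ≈ 0.0829; Cmin,ss = (1426/190)·f/(1−f) ≈ 0.678 μg/mL.
Regimen B: f = (1/2)^(30/27) ≈ 0.4629; Cmin,ss = (1947/190)·f/(1−f) ≈ 8.832 μg/mL.
Difference ≈ 0.678 − 8.832 ≈ -8.154 μg/mL.

-8.2 μg/mL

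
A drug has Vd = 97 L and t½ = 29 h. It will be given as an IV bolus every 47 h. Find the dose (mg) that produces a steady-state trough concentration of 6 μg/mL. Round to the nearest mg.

1208 mg

τ/t½ = 47/29 ≈ 1.6207, so f = (1/2)^(47/29) ≈ 0.325180.
Cmin,ss = (D/Vd)·f/(1−f), so D = Cmin,ss·Vd·(1−f)/f.
D = 6 × 97 × (1−f)/f ≈ 6 × 97 × 2.07522 ≈ 1207.78 mg.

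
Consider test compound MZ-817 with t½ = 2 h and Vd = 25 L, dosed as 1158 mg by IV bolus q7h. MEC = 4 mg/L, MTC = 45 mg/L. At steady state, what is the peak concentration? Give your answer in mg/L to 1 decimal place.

50.8 mg/L

τ/t½ = 7/2 ≈ 3.5, so fraction remaining f = (1/2)^(7/2) ≈ 0.0884.
Accumulation ratio R = 1/(1 − f) ≈ 1/0.9116 ≈ 1.0970.
Each bolus raises the concentration by D/Vd = 1158/25 ≈ 46.320 mg/L.
Steady-state peak Cmax,ss = C₀·R ≈ 46.320 × 1.0970 ≈ 50.813 mg/L.
Peak 50.8 mg/L vs MTC 45 mg/L: exceeds toxic threshold.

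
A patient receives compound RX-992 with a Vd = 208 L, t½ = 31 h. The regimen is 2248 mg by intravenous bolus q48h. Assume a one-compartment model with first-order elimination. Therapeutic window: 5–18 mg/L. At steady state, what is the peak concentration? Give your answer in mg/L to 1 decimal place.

16.4 mg/L

τ/t½ = 48/31 ≈ 1.5484, so fraction remaining f = (1/2)^(48/31) ≈ 0.3419.
Accumulation ratio R = 1/(1 − f) ≈ 1/0.6581 ≈ 1.5195.
Each bolus raises the concentration by D/Vd = 2248/208 ≈ 10.808 mg/L.
Steady-state peak Cmax,ss = C₀·R ≈ 10.808 × 1.5195 ≈ 16.423 mg/L.
Peak 16.4 mg/L vs MTC 18 mg/L: below toxic threshold.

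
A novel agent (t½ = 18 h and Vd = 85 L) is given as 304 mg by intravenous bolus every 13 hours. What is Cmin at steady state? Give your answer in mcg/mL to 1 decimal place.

5.5 mcg/mL

k = ln2/t½ = ln2/18 ≈ 0.038508 h⁻¹; fraction remaining f = e^(−kτ) = e^(−0.038508×13) ≈ 0.6062.
At steady state, accumulation factor R = 1/(1 − e^(−kτ)) ≈ 2.5394.
Single-dose peak C₀ = D/Vd = 304/85 ≈ 3.576 mcg/mL.
Steady-state peak Cmax,ss = C₀·R ≈ 3.576 × 2.5394 ≈ 9.081 mcg/mL.
One interval later, Cmin,ss = Cmax,ss·e^(−kτ) ≈ 9.081 × 0.6062 ≈ 5.505 mcg/mL.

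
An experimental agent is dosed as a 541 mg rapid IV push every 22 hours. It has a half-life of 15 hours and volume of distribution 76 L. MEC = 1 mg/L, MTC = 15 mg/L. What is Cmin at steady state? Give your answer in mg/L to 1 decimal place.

k = ln2/t½ = ln2/15 ≈ 0.046210 h⁻¹; fraction remaining f = e^(−kτ) = e^(−0.046210×22) ≈ 0.3618.
Each bolus raises the concentration by D/Vd = 541/76 ≈ 7.118 mg/L.
Steady-state trough Cmin,ss = C₀·f/(1−f) ≈ 7.118 × 0.3618/0.6382 ≈ 4.035 mg/L.
Trough 4.0 mg/L vs MEC 1 mg/L: adequate.

4.0 mg/L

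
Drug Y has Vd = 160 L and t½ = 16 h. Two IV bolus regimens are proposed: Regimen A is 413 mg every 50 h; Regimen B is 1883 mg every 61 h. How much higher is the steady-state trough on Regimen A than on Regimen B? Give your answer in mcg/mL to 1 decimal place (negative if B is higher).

Regimen A: f = (1/2)^(50/16) ≈ 0.1146; Cmin,ss = (413/160)·f/(1−f) ≈ 0.334 mcg/mL.
Regimen B: f = (1/2)^(61/16) ≈ 0.0712; Cmin,ss = (1883/160)·f/(1−f) ≈ 0.902 mcg/mL.
Difference ≈ 0.334 − 0.902 ≈ -0.568 mcg/mL.

-0.6 mcg/mL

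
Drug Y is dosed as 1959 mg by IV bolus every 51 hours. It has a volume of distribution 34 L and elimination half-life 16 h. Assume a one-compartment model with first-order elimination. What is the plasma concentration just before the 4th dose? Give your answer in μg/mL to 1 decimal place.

7.1 μg/mL

f = (1/2)^(τ/t½) = (1/2)^(51/16) ≈ 0.1098.
C₀ = D/Vd = 1959/34 ≈ 57.618 μg/mL.
Before the 4th dose, 3 doses have been given. Superposition: Cmin = C₀·(f + f² + … + f^3).
≈ 57.618 × (0.1098 + 0.0121 + 0.0013) ≈ 57.618 × 0.1232 ≈ 7.099 μg/mL.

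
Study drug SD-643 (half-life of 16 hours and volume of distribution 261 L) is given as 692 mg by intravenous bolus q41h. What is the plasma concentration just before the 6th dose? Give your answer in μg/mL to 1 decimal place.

f = (1/2)^(τ/t½) = (1/2)^(41/16) ≈ 0.1693.
C₀ = D/Vd = 692/261 ≈ 2.651 μg/mL.
Before the 6th dose, 5 doses have been given. Superposition: Cmin = C₀·(f + f² + … + f^5).
≈ 2.651 × (0.1693 + 0.0287 + 0.0049 + 0.0008 + 0.0001) ≈ 2.651 × 0.2038 ≈ 0.540 μg/mL.

0.5 μg/mL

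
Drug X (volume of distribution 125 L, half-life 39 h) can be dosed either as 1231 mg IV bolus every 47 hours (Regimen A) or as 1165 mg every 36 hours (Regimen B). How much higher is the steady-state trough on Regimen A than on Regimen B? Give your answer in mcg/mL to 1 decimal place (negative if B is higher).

-2.9 mcg/mL

Regimen A: f = (1/2)^(47/39) ≈ 0.4337; Cmin,ss = (1231/125)·f/(1−f) ≈ 7.542 mcg/mL.
Regimen B: f = (1/2)^(36/39) ≈ 0.5274; Cmin,ss = (1165/125)·f/(1−f) ≈ 10.401 mcg/mL.
Difference ≈ 7.542 − 10.401 ≈ -2.859 mcg/mL.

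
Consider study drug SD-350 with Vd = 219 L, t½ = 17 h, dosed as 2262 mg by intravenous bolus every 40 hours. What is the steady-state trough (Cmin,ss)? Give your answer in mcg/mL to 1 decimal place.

2.5 mcg/mL

τ/t½ = 40/17 ≈ 2.3529, so fraction remaining f = (1/2)^(40/17) ≈ 0.1957.
Accumulation ratio R = 1/(1 − f) ≈ 1/0.8043 ≈ 1.2433.
Each bolus raises the concentration by D/Vd = 2262/219 ≈ 10.329 mcg/mL.
Cmax,ss = C₀/(1 − f) ≈ 10.329/0.8043 ≈ 12.842 mcg/mL.
Steady-state trough Cmin,ss = Cmax,ss·f ≈ 12.842 × 0.1957 ≈ 2.513 mcg/mL.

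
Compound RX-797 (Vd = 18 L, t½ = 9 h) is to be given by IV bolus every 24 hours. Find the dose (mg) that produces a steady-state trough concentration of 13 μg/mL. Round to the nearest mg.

1252 mg

τ/t½ = 24/9 ≈ 2.6667, so f = (1/2)^(24/9) ≈ 0.157490.
Cmin,ss = (D/Vd)·f/(1−f), so D = Cmin,ss·Vd·(1−f)/f.
D = 13 × 18 × (1−f)/f ≈ 13 × 18 × 5.34961 ≈ 1251.81 mg.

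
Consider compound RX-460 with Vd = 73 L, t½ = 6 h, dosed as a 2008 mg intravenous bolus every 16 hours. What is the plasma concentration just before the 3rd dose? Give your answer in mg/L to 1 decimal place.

f = (1/2)^(τ/t½) = (1/2)^(16/6) ≈ 0.1575.
C₀ = D/Vd = 2008/73 ≈ 27.507 mg/L.
Before the 3rd dose, 2 doses have been given. Superposition: Cmin = C₀·(f + f²).
≈ 27.507 × (0.1575 + 0.0248) ≈ 27.507 × 0.1823 ≈ 5.015 mg/L.

5.0 mg/L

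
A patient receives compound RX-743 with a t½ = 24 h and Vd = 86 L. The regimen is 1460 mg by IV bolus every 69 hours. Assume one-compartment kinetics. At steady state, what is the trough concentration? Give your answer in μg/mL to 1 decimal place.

Over one 69-h interval, 69/24 ≈ 2.875 half-lives elapse, leaving f ≈ 0.1363 of each dose.
Single-dose peak C₀ = D/Vd = 1460/86 ≈ 16.977 μg/mL.
Steady-state trough Cmin,ss = C₀·f/(1−f) ≈ 16.977 × 0.1363/0.8637 ≈ 2.679 μg/mL.

2.7 μg/mL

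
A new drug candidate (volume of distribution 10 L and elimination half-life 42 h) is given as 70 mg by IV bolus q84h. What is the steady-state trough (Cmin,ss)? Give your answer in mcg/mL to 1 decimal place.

The dosing interval is 2 half-lives, so f = 2^(−2) = 0.25.
Accumulation ratio R = 1/(1 − f) = 1/0.75 = 4/3.
Single-dose peak C₀ = D/Vd = 70/10 = 7 mcg/mL.
Steady-state peak Cmax,ss = C₀·R = 7 × 4/3 ≈ 9.333 mcg/mL.
Steady-state trough Cmin,ss = Cmax,ss·f ≈ 9.333 × 0.25 ≈ 2.333 mcg/mL.

2.3 mcg/mL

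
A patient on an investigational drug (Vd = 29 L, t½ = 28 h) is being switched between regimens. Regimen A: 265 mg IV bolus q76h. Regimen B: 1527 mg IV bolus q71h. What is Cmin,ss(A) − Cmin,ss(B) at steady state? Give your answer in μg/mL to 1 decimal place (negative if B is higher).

-9.3 μg/mL

Regimen A: f = (1/2)^(76/28) ≈ 0.1524; Cmin,ss = (265/29)·f/(1−f) ≈ 1.643 μg/mL.
Regimen B: f = (1/2)^(71/28) ≈ 0.1725; Cmin,ss = (1527/29)·f/(1−f) ≈ 10.976 μg/mL.
Difference ≈ 1.643 − 10.976 ≈ -9.333 μg/mL.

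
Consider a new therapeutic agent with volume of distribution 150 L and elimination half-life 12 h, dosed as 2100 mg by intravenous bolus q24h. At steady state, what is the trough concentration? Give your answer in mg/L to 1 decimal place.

4.7 mg/L

The dosing interval is 2 half-lives, so f = 2^(−2) = 0.25.
At steady state, R = 1/(1 − 0.25) = 4/3.
Single-dose peak C₀ = D/Vd = 2100/150 = 14 mg/L.
Steady-state peak Cmax,ss = C₀·R = 14 × 4/3 ≈ 18.667 mg/L.
Steady-state trough Cmin,ss = Cmax,ss·f ≈ 18.667 × 0.25 ≈ 4.667 mg/L.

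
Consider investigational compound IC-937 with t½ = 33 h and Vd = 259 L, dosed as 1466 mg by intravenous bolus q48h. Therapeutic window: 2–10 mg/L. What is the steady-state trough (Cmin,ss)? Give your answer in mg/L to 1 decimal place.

k = ln2/t½ = ln2/33 ≈ 0.021004 h⁻¹; fraction remaining f = e^(−kτ) = e^(−0.021004×48) ≈ 0.3649.
Each bolus raises the concentration by D/Vd = 1466/259 ≈ 5.660 mg/L.
Steady-state trough Cmin,ss = C₀·f/(1−f) ≈ 5.660 × 0.3649/0.6351 ≈ 3.252 mg/L.
Trough 3.3 mg/L vs MEC 2 mg/L: adequate.

3.3 mg/L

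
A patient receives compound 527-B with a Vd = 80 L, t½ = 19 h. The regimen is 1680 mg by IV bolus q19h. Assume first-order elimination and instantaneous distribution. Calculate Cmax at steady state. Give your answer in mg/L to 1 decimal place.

τ = 19 h = 1 half-life, so f = (1/2)^1 = 0.5.
At steady state, R = 1/(1 − 0.5) = 2/1.
Single-dose peak C₀ = D/Vd = 1680/80 = 21 mg/L.
Steady-state peak Cmax,ss = C₀·R = 21 × 2/1 ≈ 42.000 mg/L.

42.0 mg/L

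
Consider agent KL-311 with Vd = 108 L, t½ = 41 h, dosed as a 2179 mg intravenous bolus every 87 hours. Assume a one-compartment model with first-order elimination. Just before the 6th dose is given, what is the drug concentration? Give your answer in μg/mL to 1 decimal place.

6.0 μg/mL

f = (1/2)^(τ/t½) = (1/2)^(87/41) ≈ 0.2297.
C₀ = D/Vd = 2179/108 ≈ 20.176 μg/mL.
Before the 6th dose, 5 doses have been given. Superposition: Cmin = C₀·(f + f² + … + f^5).
≈ 20.176 × (0.2297 + 0.0528 + 0.0121 + 0.0028 + 0.0006) ≈ 20.176 × 0.2980 ≈ 6.012 μg/mL.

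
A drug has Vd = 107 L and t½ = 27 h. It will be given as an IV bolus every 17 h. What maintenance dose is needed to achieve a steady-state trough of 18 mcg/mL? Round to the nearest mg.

τ/t½ = 17/27 ≈ 0.62963, so f = (1/2)^(17/27) ≈ 0.646342.
Cmin,ss = (D/Vd)·f/(1−f), so D = Cmin,ss·Vd·(1−f)/f.
D = 18 × 107 × (1−f)/f ≈ 18 × 107 × 0.54717 ≈ 1053.85 mg.

1054 mg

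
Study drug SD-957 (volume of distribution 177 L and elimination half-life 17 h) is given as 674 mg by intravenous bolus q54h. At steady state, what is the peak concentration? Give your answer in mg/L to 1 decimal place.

τ/t½ = 54/17 ≈ 3.1765, so fraction remaining f = (1/2)^(54/17) ≈ 0.1106.
Accumulation ratio R = 1/(1 − f) ≈ 1/0.8894 ≈ 1.1244.
Each bolus raises the concentration by D/Vd = 674/177 ≈ 3.808 mg/L.
Steady-state peak Cmax,ss = C₀·R ≈ 3.808 × 1.1244 ≈ 4.282 mg/L.

4.3 mg/L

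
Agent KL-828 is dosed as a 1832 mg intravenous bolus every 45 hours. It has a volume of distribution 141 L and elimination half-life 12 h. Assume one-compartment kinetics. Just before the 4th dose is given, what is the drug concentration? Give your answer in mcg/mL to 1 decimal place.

f = (1/2)^(τ/t½) = (1/2)^(45/12) ≈ 0.0743.
C₀ = D/Vd = 1832/141 ≈ 12.993 mcg/mL.
Before the 4th dose, 3 doses have been given. Superposition: Cmin = C₀·(f + f² + … + f^3).
≈ 12.993 × (0.0743 + 0.0055 + 0.0004) ≈ 12.993 × 0.0802 ≈ 1.042 mcg/mL.

1.0 mcg/mL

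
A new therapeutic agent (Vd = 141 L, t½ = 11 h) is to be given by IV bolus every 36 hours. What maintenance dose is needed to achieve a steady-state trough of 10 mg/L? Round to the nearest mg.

τ/t½ = 36/11 ≈ 3.2727, so f = (1/2)^(36/11) ≈ 0.103469.
Cmin,ss = (D/Vd)·f/(1−f), so D = Cmin,ss·Vd·(1−f)/f.
D = 10 × 141 × (1−f)/f ≈ 10 × 141 × 8.66473 ≈ 12217.27 mg.

12217 mg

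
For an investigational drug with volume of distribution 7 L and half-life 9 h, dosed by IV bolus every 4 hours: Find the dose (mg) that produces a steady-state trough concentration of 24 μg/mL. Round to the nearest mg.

τ/t½ = 4/9 ≈ 0.44444, so f = (1/2)^(4/9) ≈ 0.734867.
Cmin,ss = (D/Vd)·f/(1−f), so D = Cmin,ss·Vd·(1−f)/f.
D = 24 × 7 × (1−f)/f ≈ 24 × 7 × 0.36079 ≈ 60.61 mg.

61 mg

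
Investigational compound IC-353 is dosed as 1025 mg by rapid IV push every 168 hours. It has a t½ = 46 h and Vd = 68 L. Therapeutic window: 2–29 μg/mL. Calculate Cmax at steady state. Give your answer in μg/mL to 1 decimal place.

Over one 168-h interval, 168/46 ≈ 3.6522 half-lives elapse, leaving f ≈ 0.0795 of each dose.
At steady state, accumulation factor R = 1/(1 − e^(−kτ)) ≈ 1.0864.
Each bolus raises the concentration by D/Vd = 1025/68 ≈ 15.074 μg/mL.
Steady-state peak Cmax,ss = C₀·R ≈ 15.074 × 1.0864 ≈ 16.376 μg/mL.
Peak 16.4 μg/mL vs MTC 29 μg/mL: below toxic threshold.

16.4 μg/mL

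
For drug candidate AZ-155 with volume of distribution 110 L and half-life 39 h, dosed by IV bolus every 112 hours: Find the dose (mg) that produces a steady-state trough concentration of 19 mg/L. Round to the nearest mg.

τ/t½ = 112/39 ≈ 2.8718, so f = (1/2)^(112/39) ≈ 0.136617.
Cmin,ss = (D/Vd)·f/(1−f), so D = Cmin,ss·Vd·(1−f)/f.
D = 19 × 110 × (1−f)/f ≈ 19 × 110 × 6.31973 ≈ 13208.24 mg.

13208 mg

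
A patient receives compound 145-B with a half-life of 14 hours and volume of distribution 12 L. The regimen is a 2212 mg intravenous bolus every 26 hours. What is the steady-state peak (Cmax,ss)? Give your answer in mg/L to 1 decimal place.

τ/t½ = 26/14 ≈ 1.8571, so fraction remaining f = (1/2)^(26/14) ≈ 0.2760.
At steady state, accumulation factor R = 1/(1 − e^(−kτ)) ≈ 1.3812.
Single-dose peak C₀ = D/Vd = 2212/12 ≈ 184.333 mg/L.
Steady-state peak Cmax,ss = C₀·R ≈ 184.333 × 1.3812 ≈ 254.601 mg/L.

254.6 mg/L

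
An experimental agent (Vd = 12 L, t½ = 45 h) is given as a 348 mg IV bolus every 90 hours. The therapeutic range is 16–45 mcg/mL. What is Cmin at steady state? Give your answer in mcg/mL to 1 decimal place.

9.7 mcg/mL

The dosing interval is 2 half-lives, so f = 2^(−2) = 0.25.
At steady state, R = 1/(1 − 0.25) = 4/3.
Single-dose peak C₀ = D/Vd = 348/12 = 29 mcg/mL.
Steady-state peak Cmax,ss = C₀·R = 29 × 4/3 ≈ 38.667 mcg/mL.
Steady-state trough Cmin,ss = Cmax,ss·f ≈ 38.667 × 0.25 ≈ 9.667 mcg/mL.
Trough 9.7 mcg/mL vs MEC 16 mcg/mL: subtherapeutic.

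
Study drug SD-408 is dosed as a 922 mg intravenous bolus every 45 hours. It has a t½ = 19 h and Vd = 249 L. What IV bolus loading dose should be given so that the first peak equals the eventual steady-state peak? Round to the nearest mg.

f = (1/2)^(45/19) ≈ 0.193657; accumulation ratio R = 1/(1−f) ≈ 1.24017.
Loading dose to hit Cmax,ss on first dose: D_load = D_maint·R ≈ 922 × 1.24017 ≈ 1143.44 mg.

1143 mg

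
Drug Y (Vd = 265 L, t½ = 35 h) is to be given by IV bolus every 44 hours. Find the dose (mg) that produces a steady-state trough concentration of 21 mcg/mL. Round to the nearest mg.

τ/t½ = 44/35 ≈ 1.2571, so f = (1/2)^(44/35) ≈ 0.418372.
Cmin,ss = (D/Vd)·f/(1−f), so D = Cmin,ss·Vd·(1−f)/f.
D = 21 × 265 × (1−f)/f ≈ 21 × 265 × 1.39022 ≈ 7736.57 mg.

7737 mg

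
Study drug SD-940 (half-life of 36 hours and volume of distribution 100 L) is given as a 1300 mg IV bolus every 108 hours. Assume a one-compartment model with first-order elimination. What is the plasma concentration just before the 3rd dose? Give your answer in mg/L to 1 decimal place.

f = (1/2)^(τ/t½) = (1/2)^(108/36) ≈ 0.1250.
C₀ = D/Vd = 1300/100 ≈ 13.000 mg/L.
Before the 3rd dose, 2 doses have been given. Superposition: Cmin = C₀·(f + f²).
≈ 13.000 × (0.1250 + 0.0156) ≈ 13.000 × 0.1406 ≈ 1.828 mg/L.

1.8 mg/L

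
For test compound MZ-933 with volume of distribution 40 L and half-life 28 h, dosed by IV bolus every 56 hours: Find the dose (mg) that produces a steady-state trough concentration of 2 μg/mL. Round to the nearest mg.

τ/t½ = 56/28 ≈ 2, so f = (1/2)^(56/28) ≈ 0.250000.
Cmin,ss = (D/Vd)·f/(1−f), so D = Cmin,ss·Vd·(1−f)/f.
D = 2 × 40 × (1−f)/f ≈ 2 × 40 × 3.00000 ≈ 240.00 mg.

240 mg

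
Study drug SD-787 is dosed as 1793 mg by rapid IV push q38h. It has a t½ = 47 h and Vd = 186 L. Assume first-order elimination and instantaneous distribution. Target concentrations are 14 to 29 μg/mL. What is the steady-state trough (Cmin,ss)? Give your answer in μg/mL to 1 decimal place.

k = ln2/t½ = ln2/47 ≈ 0.014748 h⁻¹; fraction remaining f = e^(−kτ) = e^(−0.014748×38) ≈ 0.5710.
Accumulation ratio R = 1/(1 − f) ≈ 1/0.4290 ≈ 2.3310.
Single-dose peak C₀ = D/Vd = 1793/186 ≈ 9.640 μg/mL.
Steady-state peak Cmax,ss = C₀·R ≈ 9.640 × 2.3310 ≈ 22.471 μg/mL.
Steady-state trough Cmin,ss = Cmax,ss·f ≈ 22.471 × 0.5710 ≈ 12.831 μg/mL.
Trough 12.8 μg/mL vs MEC 14 μg/mL: subtherapeutic.

12.8 μg/mL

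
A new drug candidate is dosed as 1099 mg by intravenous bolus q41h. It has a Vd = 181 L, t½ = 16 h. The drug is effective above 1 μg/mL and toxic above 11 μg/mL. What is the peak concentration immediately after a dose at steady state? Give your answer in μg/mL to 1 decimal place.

τ/t½ = 41/16 ≈ 2.5625, so fraction remaining f = (1/2)^(41/16) ≈ 0.1693.
Accumulation ratio R = 1/(1 − f) ≈ 1/0.8307 ≈ 1.2038.
Each bolus raises the concentration by D/Vd = 1099/181 ≈ 6.072 μg/mL.
Steady-state peak Cmax,ss = C₀·R ≈ 6.072 × 1.2038 ≈ 7.309 μg/mL.
Peak 7.3 μg/mL vs MTC 11 μg/mL: below toxic threshold.

7.3 μg/mL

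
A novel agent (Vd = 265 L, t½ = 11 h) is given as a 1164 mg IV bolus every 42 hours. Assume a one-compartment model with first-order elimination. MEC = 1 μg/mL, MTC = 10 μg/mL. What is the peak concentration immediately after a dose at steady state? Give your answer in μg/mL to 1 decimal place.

Over one 42-h interval, 42/11 ≈ 3.8182 half-lives elapse, leaving f ≈ 0.0709 of each dose.
Accumulation ratio R = 1/(1 − f) ≈ 1/0.9291 ≈ 1.0763.
Single-dose peak C₀ = D/Vd = 1164/265 ≈ 4.392 μg/mL.
Steady-state peak Cmax,ss = C₀·R ≈ 4.392 × 1.0763 ≈ 4.727 μg/mL.
Peak 4.7 μg/mL vs MTC 10 μg/mL: below toxic threshold.

4.7 μg/mL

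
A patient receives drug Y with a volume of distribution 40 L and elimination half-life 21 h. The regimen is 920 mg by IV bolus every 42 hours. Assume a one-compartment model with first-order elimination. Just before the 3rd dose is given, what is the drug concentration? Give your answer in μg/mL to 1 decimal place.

7.2 μg/mL

f = (1/2)^(τ/t½) = (1/2)^(42/21) ≈ 0.2500.
C₀ = D/Vd = 920/40 ≈ 23.000 μg/mL.
Before the 3rd dose, 2 doses have been given. Superposition: Cmin = C₀·(f + f²).
≈ 23.000 × (0.2500 + 0.0625) ≈ 23.000 × 0.3125 ≈ 7.188 μg/mL.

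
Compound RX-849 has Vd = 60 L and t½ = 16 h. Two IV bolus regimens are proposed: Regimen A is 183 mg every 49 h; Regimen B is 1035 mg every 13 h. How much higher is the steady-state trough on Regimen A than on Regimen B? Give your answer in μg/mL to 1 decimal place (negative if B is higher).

Regimen A: f = (1/2)^(49/16) ≈ 0.1197; Cmin,ss = (183/60)·f/(1−f) ≈ 0.415 μg/mL.
Regimen B: f = (1/2)^(13/16) ≈ 0.5694; Cmin,ss = (1035/60)·f/(1−f) ≈ 22.810 μg/mL.
Difference ≈ 0.415 − 22.810 ≈ -22.395 μg/mL.

-22.4 μg/mL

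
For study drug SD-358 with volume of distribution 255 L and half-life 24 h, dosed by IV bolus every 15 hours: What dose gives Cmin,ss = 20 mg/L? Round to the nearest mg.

2765 mg

τ/t½ = 15/24 ≈ 0.625, so f = (1/2)^(15/24) ≈ 0.648420.
Cmin,ss = (D/Vd)·f/(1−f), so D = Cmin,ss·Vd·(1−f)/f.
D = 20 × 255 × (1−f)/f ≈ 20 × 255 × 0.54221 ≈ 2765.27 mg.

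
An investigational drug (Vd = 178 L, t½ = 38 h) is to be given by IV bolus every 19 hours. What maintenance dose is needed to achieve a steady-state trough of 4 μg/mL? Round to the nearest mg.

τ/t½ = 19/38 ≈ 0.5, so f = (1/2)^(19/38) ≈ 0.707107.
Cmin,ss = (D/Vd)·f/(1−f), so D = Cmin,ss·Vd·(1−f)/f.
D = 4 × 178 × (1−f)/f ≈ 4 × 178 × 0.41421 ≈ 294.92 mg.

295 mg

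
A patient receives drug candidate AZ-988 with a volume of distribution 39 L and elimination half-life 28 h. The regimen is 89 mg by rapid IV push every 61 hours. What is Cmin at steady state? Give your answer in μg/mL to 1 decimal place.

Over one 61-h interval, 61/28 ≈ 2.1786 half-lives elapse, leaving f ≈ 0.2209 of each dose.
At steady state, accumulation factor R = 1/(1 − e^(−kτ)) ≈ 1.2835.
Each bolus raises the concentration by D/Vd = 89/39 ≈ 2.282 μg/mL.
Steady-state peak Cmax,ss = C₀·R ≈ 2.282 × 1.2835 ≈ 2.929 μg/mL.
One interval later, Cmin,ss = Cmax,ss·e^(−kτ) ≈ 2.929 × 0.2209 ≈ 0.647 μg/mL.

0.6 μg/mL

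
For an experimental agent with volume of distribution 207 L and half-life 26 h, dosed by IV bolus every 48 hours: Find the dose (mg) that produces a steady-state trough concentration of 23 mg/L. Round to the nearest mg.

12357 mg

τ/t½ = 48/26 ≈ 1.8462, so f = (1/2)^(48/26) ≈ 0.278133.
Cmin,ss = (D/Vd)·f/(1−f), so D = Cmin,ss·Vd·(1−f)/f.
D = 23 × 207 × (1−f)/f ≈ 23 × 207 × 2.59540 ≈ 12356.70 mg.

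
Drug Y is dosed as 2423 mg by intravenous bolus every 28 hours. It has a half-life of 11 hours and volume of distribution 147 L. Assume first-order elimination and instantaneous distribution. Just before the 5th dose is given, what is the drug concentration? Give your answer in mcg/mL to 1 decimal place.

f = (1/2)^(τ/t½) = (1/2)^(28/11) ≈ 0.1713.
C₀ = D/Vd = 2423/147 ≈ 16.483 mcg/mL.
Before the 5th dose, 4 doses have been given. Superposition: Cmin = C₀·(f + f² + … + f^4).
≈ 16.483 × (0.1713 + 0.0293 + 0.0050 + 0.0009) ≈ 16.483 × 0.2065 ≈ 3.404 mcg/mL.

3.4 mcg/mL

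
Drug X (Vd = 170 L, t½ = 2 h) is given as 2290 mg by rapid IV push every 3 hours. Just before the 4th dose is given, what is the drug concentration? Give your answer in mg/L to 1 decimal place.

7.0 mg/L

f = (1/2)^(τ/t½) = (1/2)^(3/2) ≈ 0.3536.
C₀ = D/Vd = 2290/170 ≈ 13.471 mg/L.
Before the 4th dose, 3 doses have been given. Superposition: Cmin = C₀·(f + f² + … + f^3).
≈ 13.471 × (0.3536 + 0.1250 + 0.0442) ≈ 13.471 × 0.5228 ≈ 7.043 mg/L.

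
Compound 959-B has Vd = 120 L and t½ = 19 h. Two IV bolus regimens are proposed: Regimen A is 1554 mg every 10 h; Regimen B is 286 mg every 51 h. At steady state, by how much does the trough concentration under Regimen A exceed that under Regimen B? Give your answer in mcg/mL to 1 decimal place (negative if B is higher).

Regimen A: f = (1/2)^(10/19) ≈ 0.6943; Cmin,ss = (1554/120)·f/(1−f) ≈ 29.412 mcg/mL.
Regimen B: f = (1/2)^(51/19) ≈ 0.1556; Cmin,ss = (286/120)·f/(1−f) ≈ 0.439 mcg/mL.
Difference ≈ 29.412 − 0.439 ≈ 28.973 mcg/mL.

29.0 mcg/mL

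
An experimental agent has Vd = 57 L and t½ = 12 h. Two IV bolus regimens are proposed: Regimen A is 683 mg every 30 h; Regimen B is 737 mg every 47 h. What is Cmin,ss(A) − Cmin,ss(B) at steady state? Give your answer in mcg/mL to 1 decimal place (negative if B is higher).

Regimen A: f = (1/2)^(30/12) ≈ 0.1768; Cmin,ss = (683/57)·f/(1−f) ≈ 2.573 mcg/mL.
Regimen B: f = (1/2)^(47/12) ≈ 0.0662; Cmin,ss = (737/57)·f/(1−f) ≈ 0.917 mcg/mL.
Difference ≈ 2.573 − 0.917 ≈ 1.656 mcg/mL.

1.7 mcg/mL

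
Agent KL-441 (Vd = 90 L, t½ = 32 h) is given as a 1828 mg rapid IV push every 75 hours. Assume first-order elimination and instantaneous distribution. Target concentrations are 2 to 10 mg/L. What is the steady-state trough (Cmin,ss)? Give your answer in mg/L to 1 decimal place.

τ/t½ = 75/32 ≈ 2.3438, so fraction remaining f = (1/2)^(75/32) ≈ 0.1970.
Accumulation ratio R = 1/(1 − f) ≈ 1/0.8030 ≈ 1.2453.
Single-dose peak C₀ = D/Vd = 1828/90 ≈ 20.311 mg/L.
Cmax,ss = C₀/(1 − f) ≈ 20.311/0.8030 ≈ 25.294 mg/L.
Steady-state trough Cmin,ss = Cmax,ss·f ≈ 25.294 × 0.1970 ≈ 4.983 mg/L.
Trough 5.0 mg/L vs MEC 2 mg/L: adequate.

5.0 mg/L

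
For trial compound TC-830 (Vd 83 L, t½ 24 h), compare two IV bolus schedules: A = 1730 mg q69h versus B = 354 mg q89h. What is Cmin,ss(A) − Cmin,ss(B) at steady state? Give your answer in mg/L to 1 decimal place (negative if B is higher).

2.9 mg/L

Regimen A: f = (1/2)^(69/24) ≈ 0.1363; Cmin,ss = (1730/83)·f/(1−f) ≈ 3.289 mg/L.
Regimen B: f = (1/2)^(89/24) ≈ 0.0765; Cmin,ss = (354/83)·f/(1−f) ≈ 0.353 mg/L.
Difference ≈ 3.289 − 0.353 ≈ 2.936 mg/L.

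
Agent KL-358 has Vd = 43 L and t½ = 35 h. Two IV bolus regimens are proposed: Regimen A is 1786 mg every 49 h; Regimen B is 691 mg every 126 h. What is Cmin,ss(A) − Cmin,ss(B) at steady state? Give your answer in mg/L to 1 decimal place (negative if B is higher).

23.9 mg/L

Regimen A: f = (1/2)^(49/35) ≈ 0.3789; Cmin,ss = (1786/43)·f/(1−f) ≈ 25.338 mg/L.
Regimen B: f = (1/2)^(126/35) ≈ 0.0825; Cmin,ss = (691/43)·f/(1−f) ≈ 1.445 mg/L.
Difference ≈ 25.338 − 1.445 ≈ 23.893 mg/L.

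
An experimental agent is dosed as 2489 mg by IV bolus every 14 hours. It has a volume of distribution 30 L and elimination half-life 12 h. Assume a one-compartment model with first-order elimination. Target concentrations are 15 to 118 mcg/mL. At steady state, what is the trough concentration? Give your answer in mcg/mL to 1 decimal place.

66.6 mcg/mL

Over one 14-h interval, 14/12 ≈ 1.1667 half-lives elapse, leaving f ≈ 0.4454 of each dose.
Accumulation ratio R = 1/(1 − f) ≈ 1/0.5546 ≈ 1.8031.
Each bolus raises the concentration by D/Vd = 2489/30 ≈ 82.967 mcg/mL.
Steady-state peak Cmax,ss = C₀·R ≈ 82.967 × 1.8031 ≈ 149.598 mcg/mL.
Steady-state trough Cmin,ss = Cmax,ss·f ≈ 149.598 × 0.4454 ≈ 66.631 mcg/mL.
Trough 66.6 mcg/mL vs MEC 15 mcg/mL: adequate.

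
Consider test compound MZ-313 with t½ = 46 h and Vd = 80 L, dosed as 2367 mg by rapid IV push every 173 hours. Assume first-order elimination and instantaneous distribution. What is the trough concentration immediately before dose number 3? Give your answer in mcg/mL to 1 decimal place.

2.3 mcg/mL

f = (1/2)^(τ/t½) = (1/2)^(173/46) ≈ 0.0738.
C₀ = D/Vd = 2367/80 ≈ 29.587 mcg/mL.
Before the 3rd dose, 2 doses have been given. Superposition: Cmin = C₀·(f + f²).
≈ 29.587 × (0.0738 + 0.0054) ≈ 29.587 × 0.0792 ≈ 2.343 mcg/mL.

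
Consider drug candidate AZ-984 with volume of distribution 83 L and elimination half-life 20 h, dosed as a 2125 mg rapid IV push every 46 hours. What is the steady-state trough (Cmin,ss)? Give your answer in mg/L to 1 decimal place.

Over one 46-h interval, 46/20 ≈ 2.3 half-lives elapse, leaving f ≈ 0.2031 of each dose.
Accumulation ratio R = 1/(1 − f) ≈ 1/0.7969 ≈ 1.2549.
Single-dose peak C₀ = D/Vd = 2125/83 ≈ 25.602 mg/L.
Steady-state peak Cmax,ss = C₀·R ≈ 25.602 × 1.2549 ≈ 32.128 mg/L.
One interval later, Cmin,ss = Cmax,ss·e^(−kτ) ≈ 32.128 × 0.2031 ≈ 6.525 mg/L.

6.5 mg/L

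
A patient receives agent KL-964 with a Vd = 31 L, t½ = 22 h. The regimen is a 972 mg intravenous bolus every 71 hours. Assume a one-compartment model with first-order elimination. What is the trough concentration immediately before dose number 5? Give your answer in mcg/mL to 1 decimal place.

3.7 mcg/mL

f = (1/2)^(τ/t½) = (1/2)^(71/22) ≈ 0.1068.
C₀ = D/Vd = 972/31 ≈ 31.355 mcg/mL.
Before the 5th dose, 4 doses have been given. Superposition: Cmin = C₀·(f + f² + … + f^4).
≈ 31.355 × (0.1068 + 0.0114 + 0.0012 + 0.0001) ≈ 31.355 × 0.1195 ≈ 3.747 mcg/mL.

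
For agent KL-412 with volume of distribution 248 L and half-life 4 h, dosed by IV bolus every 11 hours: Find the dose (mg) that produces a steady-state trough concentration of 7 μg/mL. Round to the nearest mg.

9942 mg

τ/t½ = 11/4 ≈ 2.75, so f = (1/2)^(11/4) ≈ 0.148651.
Cmin,ss = (D/Vd)·f/(1−f), so D = Cmin,ss·Vd·(1−f)/f.
D = 7 × 248 × (1−f)/f ≈ 7 × 248 × 5.72717 ≈ 9942.37 mg.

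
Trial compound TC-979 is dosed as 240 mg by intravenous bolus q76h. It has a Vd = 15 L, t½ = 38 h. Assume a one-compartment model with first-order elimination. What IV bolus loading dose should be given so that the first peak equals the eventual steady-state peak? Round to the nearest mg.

320 mg

f = (1/2)^(76/38) ≈ 0.250000; accumulation ratio R = 1/(1−f) ≈ 1.33333.
Loading dose to hit Cmax,ss on first dose: D_load = D_maint·R ≈ 240 × 1.33333 ≈ 320.00 mg.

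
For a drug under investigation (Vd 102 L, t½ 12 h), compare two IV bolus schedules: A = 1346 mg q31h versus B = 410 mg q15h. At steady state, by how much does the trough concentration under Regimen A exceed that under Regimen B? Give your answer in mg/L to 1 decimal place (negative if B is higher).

Regimen A: f = (1/2)^(31/12) ≈ 0.1669; Cmin,ss = (1346/102)·f/(1−f) ≈ 2.644 mg/L.
Regimen B: f = (1/2)^(15/12) ≈ 0.4204; Cmin,ss = (410/102)·f/(1−f) ≈ 2.916 mg/L.
Difference ≈ 2.644 − 2.916 ≈ -0.272 mg/L.

-0.3 mg/L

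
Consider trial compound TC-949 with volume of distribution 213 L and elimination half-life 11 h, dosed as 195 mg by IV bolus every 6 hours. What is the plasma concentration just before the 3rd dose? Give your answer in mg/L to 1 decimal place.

f = (1/2)^(τ/t½) = (1/2)^(6/11) ≈ 0.6852.
C₀ = D/Vd = 195/213 ≈ 0.915 mg/L.
Before the 3rd dose, 2 doses have been given. Superposition: Cmin = C₀·(f + f²).
≈ 0.915 × (0.6852 + 0.4695) ≈ 0.915 × 1.1547 ≈ 1.057 mg/L.

1.1 mg/L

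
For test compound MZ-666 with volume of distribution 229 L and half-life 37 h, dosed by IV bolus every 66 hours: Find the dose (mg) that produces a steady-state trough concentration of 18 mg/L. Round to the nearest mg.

10071 mg

τ/t½ = 66/37 ≈ 1.7838, so f = (1/2)^(66/37) ≈ 0.290421.
Cmin,ss = (D/Vd)·f/(1−f), so D = Cmin,ss·Vd·(1−f)/f.
D = 18 × 229 × (1−f)/f ≈ 18 × 229 × 2.44328 ≈ 10071.20 mg.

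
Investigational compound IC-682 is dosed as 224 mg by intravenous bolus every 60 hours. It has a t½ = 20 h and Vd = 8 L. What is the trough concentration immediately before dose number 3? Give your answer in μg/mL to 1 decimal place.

f = (1/2)^(τ/t½) = (1/2)^(60/20) ≈ 0.1250.
C₀ = D/Vd = 224/8 ≈ 28.000 μg/mL.
Before the 3rd dose, 2 doses have been given. Superposition: Cmin = C₀·(f + f²).
≈ 28.000 × (0.1250 + 0.0156) ≈ 28.000 × 0.1406 ≈ 3.937 μg/mL.

3.9 μg/mL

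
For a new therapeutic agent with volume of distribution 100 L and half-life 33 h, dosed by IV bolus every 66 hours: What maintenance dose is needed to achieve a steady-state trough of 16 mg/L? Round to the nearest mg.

τ/t½ = 66/33 ≈ 2, so f = (1/2)^(66/33) ≈ 0.250000.
Cmin,ss = (D/Vd)·f/(1−f), so D = Cmin,ss·Vd·(1−f)/f.
D = 16 × 100 × (1−f)/f ≈ 16 × 100 × 3.00000 ≈ 4800.00 mg.

4800 mg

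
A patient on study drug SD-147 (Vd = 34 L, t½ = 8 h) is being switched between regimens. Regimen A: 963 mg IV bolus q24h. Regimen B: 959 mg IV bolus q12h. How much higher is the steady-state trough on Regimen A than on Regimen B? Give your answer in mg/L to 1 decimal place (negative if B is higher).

-11.4 mg/L

Regimen A: f = (1/2)^(24/8) ≈ 0.1250; Cmin,ss = (963/34)·f/(1−f) ≈ 4.046 mg/L.
Regimen B: f = (1/2)^(12/8) ≈ 0.3536; Cmin,ss = (959/34)·f/(1−f) ≈ 15.429 mg/L.
Difference ≈ 4.046 − 15.429 ≈ -11.383 mg/L.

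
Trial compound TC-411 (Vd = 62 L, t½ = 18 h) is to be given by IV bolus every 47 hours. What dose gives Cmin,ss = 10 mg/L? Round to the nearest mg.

τ/t½ = 47/18 ≈ 2.6111, so f = (1/2)^(47/18) ≈ 0.163673.
Cmin,ss = (D/Vd)·f/(1−f), so D = Cmin,ss·Vd·(1−f)/f.
D = 10 × 62 × (1−f)/f ≈ 10 × 62 × 5.10974 ≈ 3168.04 mg.

3168 mg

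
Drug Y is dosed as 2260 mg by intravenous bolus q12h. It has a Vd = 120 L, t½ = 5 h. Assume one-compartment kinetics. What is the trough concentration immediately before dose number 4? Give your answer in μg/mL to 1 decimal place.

f = (1/2)^(τ/t½) = (1/2)^(12/5) ≈ 0.1895.
C₀ = D/Vd = 2260/120 ≈ 18.833 μg/mL.
Before the 4th dose, 3 doses have been given. Superposition: Cmin = C₀·(f + f² + … + f^3).
≈ 18.833 × (0.1895 + 0.0359 + 0.0068) ≈ 18.833 × 0.2322 ≈ 4.373 μg/mL.

4.4 μg/mL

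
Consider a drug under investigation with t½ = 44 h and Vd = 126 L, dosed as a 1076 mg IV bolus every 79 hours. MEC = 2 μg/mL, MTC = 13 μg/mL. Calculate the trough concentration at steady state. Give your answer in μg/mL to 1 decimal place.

k = ln2/t½ = ln2/44 ≈ 0.015753 h⁻¹; fraction remaining f = e^(−kτ) = e^(−0.015753×79) ≈ 0.2881.
Accumulation ratio R = 1/(1 − f) ≈ 1/0.7119 ≈ 1.4047.
Single-dose peak C₀ = D/Vd = 1076/126 ≈ 8.540 μg/mL.
Cmax,ss = C₀/(1 − f) ≈ 8.540/0.7119 ≈ 11.996 μg/mL.
One interval later, Cmin,ss = Cmax,ss·e^(−kτ) ≈ 11.996 × 0.2881 ≈ 3.456 μg/mL.
Trough 3.5 μg/mL vs MEC 2 μg/mL: adequate.

3.5 μg/mL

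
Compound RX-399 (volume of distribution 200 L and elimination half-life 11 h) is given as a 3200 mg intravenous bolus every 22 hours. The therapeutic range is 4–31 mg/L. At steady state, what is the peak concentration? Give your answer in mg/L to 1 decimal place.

21.3 mg/L

The dosing interval is 2 half-lives, so f = 2^(−2) = 0.25.
At steady state, R = 1/(1 − 0.25) = 4/3.
Single-dose peak C₀ = D/Vd = 3200/200 = 16 mg/L.
Steady-state peak Cmax,ss = C₀·R = 16 × 4/3 ≈ 21.333 mg/L.
Peak 21.3 mg/L vs MTC 31 mg/L: below toxic threshold.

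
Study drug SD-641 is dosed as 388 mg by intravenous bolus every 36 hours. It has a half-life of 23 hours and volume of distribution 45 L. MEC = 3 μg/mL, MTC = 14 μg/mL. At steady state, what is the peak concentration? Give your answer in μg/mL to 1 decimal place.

k = ln2/t½ = ln2/23 ≈ 0.030137 h⁻¹; fraction remaining f = e^(−kτ) = e^(−0.030137×36) ≈ 0.3379.
Accumulation ratio R = 1/(1 − f) ≈ 1/0.6621 ≈ 1.5103.
Single-dose peak C₀ = D/Vd = 388/45 ≈ 8.622 μg/mL.
Steady-state peak Cmax,ss = C₀·R ≈ 8.622 × 1.5103 ≈ 13.022 μg/mL.
Peak 13.0 μg/mL vs MTC 14 μg/mL: below toxic threshold.

13.0 μg/mL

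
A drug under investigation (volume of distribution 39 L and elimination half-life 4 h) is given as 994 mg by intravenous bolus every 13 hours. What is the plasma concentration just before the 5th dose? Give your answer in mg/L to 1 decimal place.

3.0 mg/L

f = (1/2)^(τ/t½) = (1/2)^(13/4) ≈ 0.1051.
C₀ = D/Vd = 994/39 ≈ 25.487 mg/L.
Before the 5th dose, 4 doses have been given. Superposition: Cmin = C₀·(f + f² + … + f^4).
≈ 25.487 × (0.1051 + 0.0110 + 0.0012 + 0.0001) ≈ 25.487 × 0.1174 ≈ 2.992 mg/L.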